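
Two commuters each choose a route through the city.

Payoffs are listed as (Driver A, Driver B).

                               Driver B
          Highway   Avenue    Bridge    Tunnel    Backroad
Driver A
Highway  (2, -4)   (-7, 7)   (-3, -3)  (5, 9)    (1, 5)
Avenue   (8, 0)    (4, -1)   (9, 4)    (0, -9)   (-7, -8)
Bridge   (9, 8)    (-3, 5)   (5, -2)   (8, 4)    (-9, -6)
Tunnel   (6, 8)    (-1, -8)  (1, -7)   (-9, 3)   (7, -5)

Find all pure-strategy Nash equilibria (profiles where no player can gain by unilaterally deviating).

(Avenue, Bridge); (Bridge, Highway)

For each player, find the best response to each opponent profile; mutual best responses are the pure NE.
Driver A against Highway: payoffs 2, 8, 9, 6 → best response Bridge.
Driver A against Avenue: payoffs -7, 4, -3, -1 → best response Avenue.
Driver A against Bridge: payoffs -3, 9, 5, 1 → best response Avenue.
Driver A against Tunnel: payoffs 5, 0, 8, -9 → best response Bridge.
Driver A against Backroad: payoffs 1, -7, -9, 7 → best response Tunnel.
Driver B against Highway: payoffs -4, 7, -3, 9, 5 → best response Tunnel.
Driver B against Avenue: payoffs 0, -1, 4, -9, -8 → best response Bridge.
Driver B against Bridge: payoffs 8, 5, -2, 4, -6 → best response Highway.
Driver B against Tunnel: payoffs 8, -8, -7, 3, -5 → best response Highway.
Mutual best responses: (Avenue, Bridge); (Bridge, Highway).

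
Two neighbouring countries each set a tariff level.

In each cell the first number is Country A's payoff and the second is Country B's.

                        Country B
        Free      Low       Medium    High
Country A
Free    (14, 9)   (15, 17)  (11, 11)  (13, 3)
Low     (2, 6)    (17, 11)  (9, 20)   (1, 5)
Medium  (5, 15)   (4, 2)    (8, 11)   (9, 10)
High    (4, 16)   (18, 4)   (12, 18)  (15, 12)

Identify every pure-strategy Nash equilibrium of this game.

(Free, Free): Country B can switch to Low (9 → 17). Not NE.
(Free, Low): Country A can switch to Low (15 → 17). Not NE.
(Free, Medium): Country A can switch to High (11 → 12). Not NE.
(Free, High): Country A can switch to High (13 → 15). Not NE.
(Low, Free): Country A can switch to Free (2 → 14). Not NE.
(Low, Low): Country A can switch to High (17 → 18). Not NE.
(Low, Medium): Country A can switch to Free (9 → 11). Not NE.
(Low, High): Country A can switch to Free (1 → 13). Not NE.
(Medium, Free): Country A can switch to Free (5 → 14). Not NE.
(Medium, Low): Country A can switch to Free (4 → 15). Not NE.
(High, Medium): Country A gets 12, best alternative 11; Country B gets 18, best alternative 16. No profitable deviation — NE.
(The remaining 5 profiles each have a profitable deviation by the same check.)

Pure NE: (High, Medium)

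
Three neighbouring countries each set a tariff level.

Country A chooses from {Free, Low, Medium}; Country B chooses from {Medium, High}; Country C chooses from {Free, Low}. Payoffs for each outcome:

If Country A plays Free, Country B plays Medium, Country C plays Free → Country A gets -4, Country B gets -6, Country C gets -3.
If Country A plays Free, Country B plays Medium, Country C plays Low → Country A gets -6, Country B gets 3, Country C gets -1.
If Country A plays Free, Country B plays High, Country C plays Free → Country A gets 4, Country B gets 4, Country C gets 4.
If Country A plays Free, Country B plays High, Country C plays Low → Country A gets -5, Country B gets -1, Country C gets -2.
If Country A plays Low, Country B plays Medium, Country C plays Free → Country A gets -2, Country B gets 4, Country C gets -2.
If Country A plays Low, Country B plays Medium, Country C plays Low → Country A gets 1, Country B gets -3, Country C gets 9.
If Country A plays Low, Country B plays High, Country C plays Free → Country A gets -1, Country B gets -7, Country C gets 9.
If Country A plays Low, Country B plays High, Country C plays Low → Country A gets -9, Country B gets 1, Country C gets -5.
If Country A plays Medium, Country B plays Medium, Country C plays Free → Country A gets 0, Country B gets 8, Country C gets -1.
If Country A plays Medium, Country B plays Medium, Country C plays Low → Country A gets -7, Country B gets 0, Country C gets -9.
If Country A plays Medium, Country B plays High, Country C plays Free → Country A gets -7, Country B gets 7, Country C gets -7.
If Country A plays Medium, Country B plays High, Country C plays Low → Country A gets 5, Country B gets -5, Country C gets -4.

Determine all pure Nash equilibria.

Pure-strategy Nash equilibria: (Free, High, Free); (Medium, Medium, Free)

For each strategy profile, look for a profitable unilateral deviation.
(Free, Medium, Free): Country A can switch to Low (-4 → -2). Not NE.
(Free, Medium, Low): Country A can switch to Low (-6 → 1). Not NE.
(Free, High, Free): Country A gets 4, best alternative -1; Country B gets 4, best alternative -6; Country C gets 4, best alternative -2. No profitable deviation — NE.
(Free, High, Low): Country A can switch to Medium (-5 → 5). Not NE.
(Low, Medium, Free): Country A can switch to Medium (-2 → 0). Not NE.
(Low, Medium, Low): Country B can switch to High (-3 → 1). Not NE.
(Low, High, Free): Country A can switch to Free (-1 → 4). Not NE.
(Medium, Medium, Free): Country A gets 0, best alternative -2; Country B gets 8, best alternative 7; Country C gets -1, best alternative -9. No profitable deviation — NE.
(The remaining 4 profiles each have a profitable deviation by the same check.)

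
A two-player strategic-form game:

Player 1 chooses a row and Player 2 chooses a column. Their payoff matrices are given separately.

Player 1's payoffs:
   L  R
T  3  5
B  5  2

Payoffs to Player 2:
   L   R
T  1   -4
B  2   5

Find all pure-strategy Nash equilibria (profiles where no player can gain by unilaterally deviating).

Player 1 against L: payoffs 3, 5 → best response B.
Player 1 against R: payoffs 5, 2 → best response T.
Player 2 against T: payoffs 1, -4 → best response L.
Player 2 against B: payoffs 2, 5 → best response R.
No profile is a mutual best response for all players.

No pure-strategy Nash equilibrium.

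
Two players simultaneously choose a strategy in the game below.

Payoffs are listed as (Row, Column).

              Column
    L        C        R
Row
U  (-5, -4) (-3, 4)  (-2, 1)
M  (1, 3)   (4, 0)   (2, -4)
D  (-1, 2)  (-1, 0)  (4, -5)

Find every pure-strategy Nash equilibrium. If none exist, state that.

(M, L)

Row against L: payoffs -5, 1, -1 → best response M.
Row against C: payoffs -3, 4, -1 → best response M.
Row against R: payoffs -2, 2, 4 → best response D.
Column against U: payoffs -4, 4, 1 → best response C.
Column against M: payoffs 3, 0, -4 → best response L.
Column against D: payoffs 2, 0, -5 → best response L.
Mutual best responses: (M, L).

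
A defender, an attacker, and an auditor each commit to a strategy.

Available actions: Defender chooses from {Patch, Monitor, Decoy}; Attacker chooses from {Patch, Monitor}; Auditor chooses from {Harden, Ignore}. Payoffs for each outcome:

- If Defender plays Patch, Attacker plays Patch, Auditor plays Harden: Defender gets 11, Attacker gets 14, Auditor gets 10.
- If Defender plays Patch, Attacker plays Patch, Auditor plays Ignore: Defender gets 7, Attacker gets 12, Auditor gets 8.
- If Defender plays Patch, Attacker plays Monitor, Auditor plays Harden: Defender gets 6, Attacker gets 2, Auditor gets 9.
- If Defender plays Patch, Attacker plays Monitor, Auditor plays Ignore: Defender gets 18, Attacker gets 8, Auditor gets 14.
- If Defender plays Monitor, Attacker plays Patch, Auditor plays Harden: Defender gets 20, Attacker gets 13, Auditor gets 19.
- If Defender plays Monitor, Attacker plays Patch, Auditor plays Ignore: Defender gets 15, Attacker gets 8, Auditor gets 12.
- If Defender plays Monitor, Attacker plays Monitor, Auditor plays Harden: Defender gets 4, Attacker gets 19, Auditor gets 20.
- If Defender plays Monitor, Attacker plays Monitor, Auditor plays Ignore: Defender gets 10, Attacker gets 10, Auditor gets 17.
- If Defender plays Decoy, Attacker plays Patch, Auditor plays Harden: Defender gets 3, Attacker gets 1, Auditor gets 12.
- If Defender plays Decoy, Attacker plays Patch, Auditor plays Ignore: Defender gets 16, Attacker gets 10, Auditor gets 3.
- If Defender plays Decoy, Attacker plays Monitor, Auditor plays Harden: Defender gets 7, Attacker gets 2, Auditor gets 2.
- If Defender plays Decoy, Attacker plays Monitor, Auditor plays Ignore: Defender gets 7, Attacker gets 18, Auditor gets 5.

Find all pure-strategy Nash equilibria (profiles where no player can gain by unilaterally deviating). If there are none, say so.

There is no pure-strategy Nash equilibrium.

Defender against (Patch, Harden): payoffs 11, 20, 3 → best response Monitor.
Defender against (Patch, Ignore): payoffs 7, 15, 16 → best response Decoy.
Defender against (Monitor, Harden): payoffs 6, 4, 7 → best response Decoy.
Defender against (Monitor, Ignore): payoffs 18, 10, 7 → best response Patch.
Attacker against (Patch, Harden): payoffs 14, 2 → best response Patch.
Attacker against (Patch, Ignore): payoffs 12, 8 → best response Patch.
Attacker against (Monitor, Harden): payoffs 13, 19 → best response Monitor.
Attacker against (Monitor, Ignore): payoffs 8, 10 → best response Monitor.
Attacker against (Decoy, Harden): payoffs 1, 2 → best response Monitor.
Attacker against (Decoy, Ignore): payoffs 10, 18 → best response Monitor.
Auditor against (Patch, Patch): payoffs 10, 8 → best response Harden.
Auditor against (Patch, Monitor): payoffs 9, 14 → best response Ignore.
Auditor against (Monitor, Patch): payoffs 19, 12 → best response Harden.
Auditor against (Monitor, Monitor): payoffs 20, 17 → best response Harden.
Auditor against (Decoy, Patch): payoffs 12, 3 → best response Harden.
Auditor against (Decoy, Monitor): payoffs 2, 5 → best response Ignore.
No profile is a mutual best response for all players.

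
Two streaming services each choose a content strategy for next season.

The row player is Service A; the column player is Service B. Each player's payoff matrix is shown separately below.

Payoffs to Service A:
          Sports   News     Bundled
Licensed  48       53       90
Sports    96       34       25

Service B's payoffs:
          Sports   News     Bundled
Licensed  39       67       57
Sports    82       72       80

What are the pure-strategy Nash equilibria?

(Licensed, Sports): Service A can switch to Sports (48 → 96). Not NE.
(Licensed, News): Service A gets 53, best alternative 34; Service B gets 67, best alternative 57. No profitable deviation — NE.
(Licensed, Bundled): Service B can switch to News (57 → 67). Not NE.
(Sports, Sports): Service A gets 96, best alternative 48; Service B gets 82, best alternative 80. No profitable deviation — NE.
(Sports, News): Service A can switch to Licensed (34 → 53). Not NE.
(Sports, Bundled): Service A can switch to Licensed (25 → 90). Not NE.

(Licensed, News) and (Sports, Sports)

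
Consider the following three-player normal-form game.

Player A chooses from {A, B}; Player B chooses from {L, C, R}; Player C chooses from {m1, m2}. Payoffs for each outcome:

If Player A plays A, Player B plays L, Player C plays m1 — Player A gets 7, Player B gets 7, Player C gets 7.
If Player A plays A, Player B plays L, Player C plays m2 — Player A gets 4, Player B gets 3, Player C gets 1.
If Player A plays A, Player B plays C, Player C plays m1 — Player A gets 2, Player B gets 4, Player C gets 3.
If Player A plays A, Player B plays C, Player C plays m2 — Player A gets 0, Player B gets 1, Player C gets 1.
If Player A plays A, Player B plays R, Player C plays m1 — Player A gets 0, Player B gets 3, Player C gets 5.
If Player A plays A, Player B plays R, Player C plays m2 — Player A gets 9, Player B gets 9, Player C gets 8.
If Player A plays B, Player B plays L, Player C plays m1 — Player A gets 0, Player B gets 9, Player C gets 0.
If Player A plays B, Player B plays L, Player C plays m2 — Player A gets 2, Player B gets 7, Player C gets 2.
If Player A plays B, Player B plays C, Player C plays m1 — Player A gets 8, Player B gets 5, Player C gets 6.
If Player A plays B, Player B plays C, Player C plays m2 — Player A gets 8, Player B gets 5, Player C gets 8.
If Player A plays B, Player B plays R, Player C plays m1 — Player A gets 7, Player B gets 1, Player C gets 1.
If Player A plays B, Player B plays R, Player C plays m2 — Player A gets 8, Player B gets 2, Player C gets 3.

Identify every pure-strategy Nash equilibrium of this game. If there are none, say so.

Check each profile: it is a Nash equilibrium iff no player can strictly gain by switching unilaterally.
(A, L, m1): Player A gets 7, best alternative 0; Player B gets 7, best alternative 4; Player C gets 7, best alternative 1. No profitable deviation — NE.
(A, L, m2): Player B can switch to R (3 → 9). Not NE.
(A, C, m1): Player A can switch to B (2 → 8). Not NE.
(A, C, m2): Player A can switch to B (0 → 8). Not NE.
(A, R, m1): Player A can switch to B (0 → 7). Not NE.
(A, R, m2): Player A gets 9, best alternative 8; Player B gets 9, best alternative 3; Player C gets 8, best alternative 5. No profitable deviation — NE.
(B, L, m1): Player A can switch to A (0 → 7). Not NE.
(B, L, m2): Player A can switch to A (2 → 4). Not NE.
(B, C, m1): Player B can switch to L (5 → 9). Not NE.
(B, C, m2): Player B can switch to L (5 → 7). Not NE.
(The remaining 2 profiles each have a profitable deviation by the same check.)

(A, L, m1), (A, R, m2)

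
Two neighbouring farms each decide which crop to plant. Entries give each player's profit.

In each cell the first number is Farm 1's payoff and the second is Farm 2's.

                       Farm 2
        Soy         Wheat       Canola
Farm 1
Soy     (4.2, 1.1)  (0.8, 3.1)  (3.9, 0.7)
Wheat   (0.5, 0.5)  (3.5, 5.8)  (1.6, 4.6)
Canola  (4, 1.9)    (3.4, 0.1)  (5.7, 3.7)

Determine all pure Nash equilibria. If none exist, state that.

Mark each player's best response to every combination of opponents' strategies; a profile where every player is best-responding is a pure Nash equilibrium.
Farm 1 against Soy: payoffs 4.2, 0.5, 4 → best response Soy.
Farm 1 against Wheat: payoffs 0.8, 3.5, 3.4 → best response Wheat.
Farm 1 against Canola: payoffs 3.9, 1.6, 5.7 → best response Canola.
Farm 2 against Soy: payoffs 1.1, 3.1, 0.7 → best response Wheat.
Farm 2 against Wheat: payoffs 0.5, 5.8, 4.6 → best response Wheat.
Farm 2 against Canola: payoffs 1.9, 0.1, 3.7 → best response Canola.
Mutual best responses: (Wheat, Wheat); (Canola, Canola).

Pure-strategy Nash equilibria: (Wheat, Wheat); (Canola, Canola)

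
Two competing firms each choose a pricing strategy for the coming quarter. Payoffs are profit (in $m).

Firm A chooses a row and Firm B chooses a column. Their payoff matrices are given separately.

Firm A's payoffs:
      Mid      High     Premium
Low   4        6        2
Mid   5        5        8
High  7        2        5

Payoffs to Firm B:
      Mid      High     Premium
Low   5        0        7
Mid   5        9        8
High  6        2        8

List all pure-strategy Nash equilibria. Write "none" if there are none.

No pure-strategy Nash equilibrium.

(Low, Mid): Firm A can switch to Mid (4 → 5). Not NE.
(Low, High): Firm B can switch to Mid (0 → 5). Not NE.
(Low, Premium): Firm A can switch to Mid (2 → 8). Not NE.
(Mid, Mid): Firm A can switch to High (5 → 7). Not NE.
(Mid, High): Firm A can switch to Low (5 → 6). Not NE.
(Mid, Premium): Firm B can switch to High (8 → 9). Not NE.
(High, Mid): Firm B can switch to Premium (6 → 8). Not NE.
(High, High): Firm A can switch to Low (2 → 6). Not NE.
(The remaining 1 profile has a profitable deviation by the same check.)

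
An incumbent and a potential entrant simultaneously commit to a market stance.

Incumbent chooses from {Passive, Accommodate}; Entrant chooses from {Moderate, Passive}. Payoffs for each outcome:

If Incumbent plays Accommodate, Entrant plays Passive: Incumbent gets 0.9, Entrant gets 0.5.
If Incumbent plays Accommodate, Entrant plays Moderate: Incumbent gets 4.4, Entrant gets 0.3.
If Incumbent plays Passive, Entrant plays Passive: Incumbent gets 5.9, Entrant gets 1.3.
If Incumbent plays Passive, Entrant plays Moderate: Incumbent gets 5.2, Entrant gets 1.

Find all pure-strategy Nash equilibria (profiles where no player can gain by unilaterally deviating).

The unique pure-strategy Nash equilibrium is (Passive, Passive).

For each strategy profile, look for a profitable unilateral deviation.
(Passive, Moderate): Entrant can switch to Passive (1 → 1.3). Not NE.
(Passive, Passive): Incumbent gets 5.9, best alternative 0.9; Entrant gets 1.3, best alternative 1. No profitable deviation — NE.
(Accommodate, Moderate): Incumbent can switch to Passive (4.4 → 5.2). Not NE.
(Accommodate, Passive): Incumbent can switch to Passive (0.9 → 5.9). Not NE.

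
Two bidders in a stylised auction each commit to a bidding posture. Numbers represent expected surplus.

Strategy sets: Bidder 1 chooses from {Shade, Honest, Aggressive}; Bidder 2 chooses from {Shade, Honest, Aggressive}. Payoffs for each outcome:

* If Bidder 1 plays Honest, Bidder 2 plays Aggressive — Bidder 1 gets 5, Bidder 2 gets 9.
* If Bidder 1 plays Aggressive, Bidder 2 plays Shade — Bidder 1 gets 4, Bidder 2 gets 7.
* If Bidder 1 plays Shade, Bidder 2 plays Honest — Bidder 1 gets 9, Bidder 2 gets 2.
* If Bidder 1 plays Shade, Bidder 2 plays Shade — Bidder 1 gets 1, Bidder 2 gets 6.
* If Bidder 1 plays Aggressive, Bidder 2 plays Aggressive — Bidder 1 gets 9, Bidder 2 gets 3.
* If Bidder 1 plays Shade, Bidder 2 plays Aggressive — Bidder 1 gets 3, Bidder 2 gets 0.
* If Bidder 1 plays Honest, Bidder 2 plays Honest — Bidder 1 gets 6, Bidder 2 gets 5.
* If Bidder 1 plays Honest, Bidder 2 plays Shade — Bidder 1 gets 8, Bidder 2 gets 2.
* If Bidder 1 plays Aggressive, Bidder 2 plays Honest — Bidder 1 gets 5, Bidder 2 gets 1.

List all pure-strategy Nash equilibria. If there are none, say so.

Check each profile: it is a Nash equilibrium iff no player can strictly gain by switching unilaterally.
(Shade, Shade): Bidder 1 can switch to Honest (1 → 8). Not NE.
(Shade, Honest): Bidder 2 can switch to Shade (2 → 6). Not NE.
(Shade, Aggressive): Bidder 1 can switch to Honest (3 → 5). Not NE.
(Honest, Shade): Bidder 2 can switch to Honest (2 → 5). Not NE.
(Honest, Honest): Bidder 1 can switch to Shade (6 → 9). Not NE.
(Honest, Aggressive): Bidder 1 can switch to Aggressive (5 → 9). Not NE.
(Aggressive, Shade): Bidder 1 can switch to Honest (4 → 8). Not NE.
(Aggressive, Honest): Bidder 1 can switch to Shade (5 → 9). Not NE.
(Aggressive, Aggressive): Bidder 2 can switch to Shade (3 → 7). Not NE.

There is no pure-strategy Nash equilibrium.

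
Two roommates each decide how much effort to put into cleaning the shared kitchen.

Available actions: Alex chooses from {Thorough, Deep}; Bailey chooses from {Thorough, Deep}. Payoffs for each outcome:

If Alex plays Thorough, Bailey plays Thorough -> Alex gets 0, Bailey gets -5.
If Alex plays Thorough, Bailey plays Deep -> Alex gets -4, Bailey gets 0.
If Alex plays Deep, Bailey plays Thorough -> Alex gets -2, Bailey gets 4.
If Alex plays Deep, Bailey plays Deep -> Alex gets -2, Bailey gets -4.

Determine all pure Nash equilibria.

Alex against Thorough: payoffs 0, -2 → best response Thorough.
Alex against Deep: payoffs -4, -2 → best response Deep.
Bailey against Thorough: payoffs -5, 0 → best response Deep.
Bailey against Deep: payoffs 4, -4 → best response Thorough.
No profile is a mutual best response for all players.

This game has no pure Nash equilibrium.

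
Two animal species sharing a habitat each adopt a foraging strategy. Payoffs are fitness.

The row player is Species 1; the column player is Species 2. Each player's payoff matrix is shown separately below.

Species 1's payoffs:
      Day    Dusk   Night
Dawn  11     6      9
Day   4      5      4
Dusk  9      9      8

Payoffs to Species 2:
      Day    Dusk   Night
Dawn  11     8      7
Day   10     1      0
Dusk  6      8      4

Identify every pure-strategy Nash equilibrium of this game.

Species 1 against Day: payoffs 11, 4, 9 → best response Dawn.
Species 1 against Dusk: payoffs 6, 5, 9 → best response Dusk.
Species 1 against Night: payoffs 9, 4, 8 → best response Dawn.
Species 2 against Dawn: payoffs 11, 8, 7 → best response Day.
Species 2 against Day: payoffs 10, 1, 0 → best response Day.
Species 2 against Dusk: payoffs 6, 8, 4 → best response Dusk.
Mutual best responses: (Dawn, Day); (Dusk, Dusk).

Pure-strategy Nash equilibria: (Dawn, Day), (Dusk, Dusk)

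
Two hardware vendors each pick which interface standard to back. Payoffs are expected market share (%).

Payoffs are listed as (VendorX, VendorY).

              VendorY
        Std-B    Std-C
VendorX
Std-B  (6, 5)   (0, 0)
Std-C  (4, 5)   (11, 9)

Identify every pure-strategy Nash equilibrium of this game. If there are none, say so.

VendorX against Std-B: payoffs 6, 4 → best response Std-B.
VendorX against Std-C: payoffs 0, 11 → best response Std-C.
VendorY against Std-B: payoffs 5, 0 → best response Std-B.
VendorY against Std-C: payoffs 5, 9 → best response Std-C.
Mutual best responses: (Std-B, Std-B); (Std-C, Std-C).

Pure-strategy Nash equilibria: (Std-B, Std-B) and (Std-C, Std-C)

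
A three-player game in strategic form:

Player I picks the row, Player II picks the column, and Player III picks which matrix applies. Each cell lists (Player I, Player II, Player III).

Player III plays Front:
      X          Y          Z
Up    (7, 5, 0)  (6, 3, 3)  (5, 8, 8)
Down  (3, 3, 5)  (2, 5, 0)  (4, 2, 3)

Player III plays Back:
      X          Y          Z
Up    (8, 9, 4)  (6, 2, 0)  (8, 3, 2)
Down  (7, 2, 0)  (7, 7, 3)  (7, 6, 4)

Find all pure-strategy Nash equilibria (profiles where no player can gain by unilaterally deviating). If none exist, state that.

(Up, X, Back) and (Up, Z, Front) and (Down, Y, Back)

Mark each player's best response to every combination of opponents' strategies; a profile where every player is best-responding is a pure Nash equilibrium.
Player I against (X, Front): payoffs 7, 3 → best response Up.
Player I against (X, Back): payoffs 8, 7 → best response Up.
Player I against (Y, Front): payoffs 6, 2 → best response Up.
Player I against (Y, Back): payoffs 6, 7 → best response Down.
Player I against (Z, Front): payoffs 5, 4 → best response Up.
Player I against (Z, Back): payoffs 8, 7 → best response Up.
Player II against (Up, Front): payoffs 5, 3, 8 → best response Z.
Player II against (Up, Back): payoffs 9, 2, 3 → best response X.
Player II against (Down, Front): payoffs 3, 5, 2 → best response Y.
Player II against (Down, Back): payoffs 2, 7, 6 → best response Y.
Player III against (Up, X): payoffs 0, 4 → best response Back.
Player III against (Up, Y): payoffs 3, 0 → best response Front.
Player III against (Up, Z): payoffs 8, 2 → best response Front.
Player III against (Down, X): payoffs 5, 0 → best response Front.
Player III against (Down, Y): payoffs 0, 3 → best response Back.
Player III against (Down, Z): payoffs 3, 4 → best response Back.
Mutual best responses: (Up, X, Back); (Up, Z, Front); (Down, Y, Back).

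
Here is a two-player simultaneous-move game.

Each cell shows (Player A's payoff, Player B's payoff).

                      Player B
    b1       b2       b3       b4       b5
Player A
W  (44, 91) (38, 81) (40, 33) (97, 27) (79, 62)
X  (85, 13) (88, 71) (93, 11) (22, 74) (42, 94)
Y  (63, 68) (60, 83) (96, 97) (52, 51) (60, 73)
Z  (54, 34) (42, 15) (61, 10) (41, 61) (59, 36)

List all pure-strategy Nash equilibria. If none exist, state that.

(Y, b3)

Check each profile: it is a Nash equilibrium iff no player can strictly gain by switching unilaterally.
(W, b1): Player A can switch to X (44 → 85). Not NE.
(W, b2): Player A can switch to X (38 → 88). Not NE.
(W, b3): Player A can switch to X (40 → 93). Not NE.
(W, b4): Player B can switch to b1 (27 → 91). Not NE.
(W, b5): Player B can switch to b1 (62 → 91). Not NE.
(X, b1): Player B can switch to b2 (13 → 71). Not NE.
(X, b2): Player B can switch to b4 (71 → 74). Not NE.
(X, b3): Player A can switch to Y (93 → 96). Not NE.
(X, b4): Player A can switch to W (22 → 97). Not NE.
(X, b5): Player A can switch to W (42 → 79). Not NE.
(Y, b3): Player A gets 96, best alternative 93; Player B gets 97, best alternative 83. No profitable deviation — NE.
(The remaining 9 profiles each have a profitable deviation by the same check.)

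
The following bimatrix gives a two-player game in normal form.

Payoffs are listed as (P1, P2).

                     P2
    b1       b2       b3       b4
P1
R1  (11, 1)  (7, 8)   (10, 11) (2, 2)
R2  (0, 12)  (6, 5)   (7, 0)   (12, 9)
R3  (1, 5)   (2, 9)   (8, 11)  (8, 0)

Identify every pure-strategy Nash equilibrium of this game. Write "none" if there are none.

(R1, b1): P2 can switch to b2 (1 → 8). Not NE.
(R1, b2): P2 can switch to b3 (8 → 11). Not NE.
(R1, b3): P1 gets 10, best alternative 8; P2 gets 11, best alternative 8. No profitable deviation — NE.
(R1, b4): P1 can switch to R2 (2 → 12). Not NE.
(R2, b1): P1 can switch to R1 (0 → 11). Not NE.
(R2, b2): P1 can switch to R1 (6 → 7). Not NE.
(R2, b3): P1 can switch to R1 (7 → 10). Not NE.
(The remaining 5 profiles each have a profitable deviation by the same check.)

(R1, b3)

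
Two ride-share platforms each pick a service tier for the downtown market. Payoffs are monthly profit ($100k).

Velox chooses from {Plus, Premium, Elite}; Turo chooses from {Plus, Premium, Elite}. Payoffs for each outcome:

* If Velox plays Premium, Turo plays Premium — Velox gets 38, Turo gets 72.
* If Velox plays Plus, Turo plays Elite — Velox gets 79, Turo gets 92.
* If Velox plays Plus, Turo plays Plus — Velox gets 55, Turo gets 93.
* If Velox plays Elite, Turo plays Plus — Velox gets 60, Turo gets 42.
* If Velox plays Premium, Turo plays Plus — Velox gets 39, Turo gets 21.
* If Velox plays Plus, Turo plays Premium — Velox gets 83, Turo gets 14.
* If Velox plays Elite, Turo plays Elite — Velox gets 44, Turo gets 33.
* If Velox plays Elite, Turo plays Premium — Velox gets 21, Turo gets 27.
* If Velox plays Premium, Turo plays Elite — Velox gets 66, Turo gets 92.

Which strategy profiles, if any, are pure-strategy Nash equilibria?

For each strategy profile, look for a profitable unilateral deviation.
(Plus, Plus): Velox can switch to Elite (55 → 60). Not NE.
(Plus, Premium): Turo can switch to Plus (14 → 93). Not NE.
(Plus, Elite): Turo can switch to Plus (92 → 93). Not NE.
(Premium, Plus): Velox can switch to Plus (39 → 55). Not NE.
(Premium, Premium): Velox can switch to Plus (38 → 83). Not NE.
(Premium, Elite): Velox can switch to Plus (66 → 79). Not NE.
(Elite, Plus): Velox gets 60, best alternative 55; Turo gets 42, best alternative 33. No profitable deviation — NE.
(Elite, Premium): Velox can switch to Plus (21 → 83). Not NE.
(Elite, Elite): Velox can switch to Plus (44 → 79). Not NE.

(Elite, Plus)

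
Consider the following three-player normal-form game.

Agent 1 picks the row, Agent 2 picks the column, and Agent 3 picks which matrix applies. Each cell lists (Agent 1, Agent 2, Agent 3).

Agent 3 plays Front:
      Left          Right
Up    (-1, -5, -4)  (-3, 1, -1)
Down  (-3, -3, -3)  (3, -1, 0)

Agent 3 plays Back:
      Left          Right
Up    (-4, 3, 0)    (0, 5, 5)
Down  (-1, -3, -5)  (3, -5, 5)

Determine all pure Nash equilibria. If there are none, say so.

For each strategy profile, look for a profitable unilateral deviation.
(Up, Left, Front): Agent 2 can switch to Right (-5 → 1). Not NE.
(Up, Left, Back): Agent 1 can switch to Down (-4 → -1). Not NE.
(Up, Right, Front): Agent 1 can switch to Down (-3 → 3). Not NE.
(Up, Right, Back): Agent 1 can switch to Down (0 → 3). Not NE.
(Down, Left, Front): Agent 1 can switch to Up (-3 → -1). Not NE.
(Down, Left, Back): Agent 3 can switch to Front (-5 → -3). Not NE.
(Down, Right, Front): Agent 3 can switch to Back (0 → 5). Not NE.
(Down, Right, Back): Agent 2 can switch to Left (-5 → -3). Not NE.

No pure-strategy Nash equilibrium.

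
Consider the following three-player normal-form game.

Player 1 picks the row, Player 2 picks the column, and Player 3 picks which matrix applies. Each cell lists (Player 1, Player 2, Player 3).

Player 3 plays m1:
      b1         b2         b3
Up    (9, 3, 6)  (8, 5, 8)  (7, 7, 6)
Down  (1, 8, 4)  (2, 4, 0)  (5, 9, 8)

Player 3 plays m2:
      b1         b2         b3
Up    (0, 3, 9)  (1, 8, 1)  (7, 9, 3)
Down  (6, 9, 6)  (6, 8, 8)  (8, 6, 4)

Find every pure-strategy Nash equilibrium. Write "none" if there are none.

(Up, b3, m1); (Down, b1, m2)

Player 1 against (b1, m1): payoffs 9, 1 → best response Up.
Player 1 against (b1, m2): payoffs 0, 6 → best response Down.
Player 1 against (b2, m1): payoffs 8, 2 → best response Up.
Player 1 against (b2, m2): payoffs 1, 6 → best response Down.
Player 1 against (b3, m1): payoffs 7, 5 → best response Up.
Player 1 against (b3, m2): payoffs 7, 8 → best response Down.
Player 2 against (Up, m1): payoffs 3, 5, 7 → best response b3.
Player 2 against (Up, m2): payoffs 3, 8, 9 → best response b3.
Player 2 against (Down, m1): payoffs 8, 4, 9 → best response b3.
Player 2 against (Down, m2): payoffs 9, 8, 6 → best response b1.
Player 3 against (Up, b1): payoffs 6, 9 → best response m2.
Player 3 against (Up, b2): payoffs 8, 1 → best response m1.
Player 3 against (Up, b3): payoffs 6, 3 → best response m1.
Player 3 against (Down, b1): payoffs 4, 6 → best response m2.
Player 3 against (Down, b2): payoffs 0, 8 → best response m2.
Player 3 against (Down, b3): payoffs 8, 4 → best response m1.
Mutual best responses: (Up, b3, m1); (Down, b1, m2).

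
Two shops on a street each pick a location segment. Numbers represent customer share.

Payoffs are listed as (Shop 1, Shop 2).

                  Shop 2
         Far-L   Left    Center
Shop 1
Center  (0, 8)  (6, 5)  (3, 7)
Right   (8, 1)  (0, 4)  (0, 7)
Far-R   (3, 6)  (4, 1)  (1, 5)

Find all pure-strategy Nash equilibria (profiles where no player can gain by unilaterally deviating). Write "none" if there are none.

none

Check each profile: it is a Nash equilibrium iff no player can strictly gain by switching unilaterally.
(Center, Far-L): Shop 1 can switch to Right (0 → 8). Not NE.
(Center, Left): Shop 2 can switch to Far-L (5 → 8). Not NE.
(Center, Center): Shop 2 can switch to Far-L (7 → 8). Not NE.
(Right, Far-L): Shop 2 can switch to Left (1 → 4). Not NE.
(Right, Left): Shop 1 can switch to Center (0 → 6). Not NE.
(Right, Center): Shop 1 can switch to Center (0 → 3). Not NE.
(Far-R, Far-L): Shop 1 can switch to Right (3 → 8). Not NE.
(Far-R, Left): Shop 1 can switch to Center (4 → 6). Not NE.
(Far-R, Center): Shop 1 can switch to Center (1 → 3). Not NE.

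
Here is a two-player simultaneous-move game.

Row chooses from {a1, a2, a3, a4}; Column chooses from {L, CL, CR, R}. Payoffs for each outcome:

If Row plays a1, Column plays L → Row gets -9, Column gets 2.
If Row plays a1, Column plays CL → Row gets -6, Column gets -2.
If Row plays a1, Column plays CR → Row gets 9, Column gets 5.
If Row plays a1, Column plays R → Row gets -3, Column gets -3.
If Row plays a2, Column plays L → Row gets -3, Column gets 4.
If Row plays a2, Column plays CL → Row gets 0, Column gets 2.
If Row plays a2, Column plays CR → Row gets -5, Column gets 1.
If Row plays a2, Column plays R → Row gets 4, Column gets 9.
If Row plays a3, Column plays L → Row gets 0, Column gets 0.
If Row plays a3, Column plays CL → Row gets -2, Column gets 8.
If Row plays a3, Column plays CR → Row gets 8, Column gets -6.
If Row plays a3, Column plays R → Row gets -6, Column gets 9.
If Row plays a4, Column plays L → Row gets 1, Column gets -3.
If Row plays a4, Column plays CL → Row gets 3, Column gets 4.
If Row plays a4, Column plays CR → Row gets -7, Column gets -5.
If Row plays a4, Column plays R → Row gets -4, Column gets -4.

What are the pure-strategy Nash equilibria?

(a1, L): Row can switch to a2 (-9 → -3). Not NE.
(a1, CL): Row can switch to a2 (-6 → 0). Not NE.
(a1, CR): Row gets 9, best alternative 8; Column gets 5, best alternative 2. No profitable deviation — NE.
(a1, R): Row can switch to a2 (-3 → 4). Not NE.
(a2, L): Row can switch to a3 (-3 → 0). Not NE.
(a2, CL): Row can switch to a4 (0 → 3). Not NE.
(a2, CR): Row can switch to a1 (-5 → 9). Not NE.
(a2, R): Row gets 4, best alternative -3; Column gets 9, best alternative 4. No profitable deviation — NE.
(a3, L): Row can switch to a4 (0 → 1). Not NE.
(a3, CL): Row can switch to a2 (-2 → 0). Not NE.
(a4, CL): Row gets 3, best alternative 0; Column gets 4, best alternative -3. No profitable deviation — NE.
(The remaining 5 profiles each have a profitable deviation by the same check.)

Pure-strategy Nash equilibria: (a1, CR) and (a2, R) and (a4, CL)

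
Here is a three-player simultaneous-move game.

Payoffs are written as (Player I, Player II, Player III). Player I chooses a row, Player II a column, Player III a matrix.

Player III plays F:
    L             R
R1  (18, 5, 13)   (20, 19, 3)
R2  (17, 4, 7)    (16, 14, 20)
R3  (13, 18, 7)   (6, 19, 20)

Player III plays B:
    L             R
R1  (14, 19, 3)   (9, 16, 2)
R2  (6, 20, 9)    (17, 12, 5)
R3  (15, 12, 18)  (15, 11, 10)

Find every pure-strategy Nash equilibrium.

Player I against (L, F): payoffs 18, 17, 13 → best response R1.
Player I against (L, B): payoffs 14, 6, 15 → best response R3.
Player I against (R, F): payoffs 20, 16, 6 → best response R1.
Player I against (R, B): payoffs 9, 17, 15 → best response R2.
Player II against (R1, F): payoffs 5, 19 → best response R.
Player II against (R1, B): payoffs 19, 16 → best response L.
Player II against (R2, F): payoffs 4, 14 → best response R.
Player II against (R2, B): payoffs 20, 12 → best response L.
Player II against (R3, F): payoffs 18, 19 → best response R.
Player II against (R3, B): payoffs 12, 11 → best response L.
Player III against (R1, L): payoffs 13, 3 → best response F.
Player III against (R1, R): payoffs 3, 2 → best response F.
Player III against (R2, L): payoffs 7, 9 → best response B.
Player III against (R2, R): payoffs 20, 5 → best response F.
Player III against (R3, L): payoffs 7, 18 → best response B.
Player III against (R3, R): payoffs 20, 10 → best response F.
Mutual best responses: (R1, R, F); (R3, L, B).

(R1, R, F); (R3, L, B)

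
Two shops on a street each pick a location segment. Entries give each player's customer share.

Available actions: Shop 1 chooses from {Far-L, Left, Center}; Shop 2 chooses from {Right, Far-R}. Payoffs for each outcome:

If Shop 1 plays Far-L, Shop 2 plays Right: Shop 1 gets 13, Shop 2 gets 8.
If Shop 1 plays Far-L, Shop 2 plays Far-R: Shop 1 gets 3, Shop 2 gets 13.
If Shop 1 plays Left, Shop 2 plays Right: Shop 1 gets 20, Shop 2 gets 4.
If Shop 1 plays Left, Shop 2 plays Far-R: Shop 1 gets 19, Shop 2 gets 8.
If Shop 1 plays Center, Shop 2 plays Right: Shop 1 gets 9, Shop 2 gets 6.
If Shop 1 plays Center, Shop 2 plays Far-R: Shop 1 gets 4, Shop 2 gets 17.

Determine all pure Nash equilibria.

Check each profile: it is a Nash equilibrium iff no player can strictly gain by switching unilaterally.
(Far-L, Right): Shop 1 can switch to Left (13 → 20). Not NE.
(Far-L, Far-R): Shop 1 can switch to Left (3 → 19). Not NE.
(Left, Right): Shop 2 can switch to Far-R (4 → 8). Not NE.
(Left, Far-R): Shop 1 gets 19, best alternative 4; Shop 2 gets 8, best alternative 4. No profitable deviation — NE.
(Center, Right): Shop 1 can switch to Far-L (9 → 13). Not NE.
(Center, Far-R): Shop 1 can switch to Left (4 → 19). Not NE.

The unique pure-strategy Nash equilibrium is (Left, Far-R).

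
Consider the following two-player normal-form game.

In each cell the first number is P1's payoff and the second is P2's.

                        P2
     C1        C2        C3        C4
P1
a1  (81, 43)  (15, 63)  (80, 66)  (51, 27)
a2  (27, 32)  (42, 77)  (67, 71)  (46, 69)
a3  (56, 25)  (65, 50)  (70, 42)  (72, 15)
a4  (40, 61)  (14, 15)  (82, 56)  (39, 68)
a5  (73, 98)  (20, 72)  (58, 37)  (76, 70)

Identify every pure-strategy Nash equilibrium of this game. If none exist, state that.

P1 against C1: payoffs 81, 27, 56, 40, 73 → best response a1.
P1 against C2: payoffs 15, 42, 65, 14, 20 → best response a3.
P1 against C3: payoffs 80, 67, 70, 82, 58 → best response a4.
P1 against C4: payoffs 51, 46, 72, 39, 76 → best response a5.
P2 against a1: payoffs 43, 63, 66, 27 → best response C3.
P2 against a2: payoffs 32, 77, 71, 69 → best response C2.
P2 against a3: payoffs 25, 50, 42, 15 → best response C2.
P2 against a4: payoffs 61, 15, 56, 68 → best response C4.
P2 against a5: payoffs 98, 72, 37, 70 → best response C1.
Mutual best responses: (a3, C2).

Pure NE: (a3, C2)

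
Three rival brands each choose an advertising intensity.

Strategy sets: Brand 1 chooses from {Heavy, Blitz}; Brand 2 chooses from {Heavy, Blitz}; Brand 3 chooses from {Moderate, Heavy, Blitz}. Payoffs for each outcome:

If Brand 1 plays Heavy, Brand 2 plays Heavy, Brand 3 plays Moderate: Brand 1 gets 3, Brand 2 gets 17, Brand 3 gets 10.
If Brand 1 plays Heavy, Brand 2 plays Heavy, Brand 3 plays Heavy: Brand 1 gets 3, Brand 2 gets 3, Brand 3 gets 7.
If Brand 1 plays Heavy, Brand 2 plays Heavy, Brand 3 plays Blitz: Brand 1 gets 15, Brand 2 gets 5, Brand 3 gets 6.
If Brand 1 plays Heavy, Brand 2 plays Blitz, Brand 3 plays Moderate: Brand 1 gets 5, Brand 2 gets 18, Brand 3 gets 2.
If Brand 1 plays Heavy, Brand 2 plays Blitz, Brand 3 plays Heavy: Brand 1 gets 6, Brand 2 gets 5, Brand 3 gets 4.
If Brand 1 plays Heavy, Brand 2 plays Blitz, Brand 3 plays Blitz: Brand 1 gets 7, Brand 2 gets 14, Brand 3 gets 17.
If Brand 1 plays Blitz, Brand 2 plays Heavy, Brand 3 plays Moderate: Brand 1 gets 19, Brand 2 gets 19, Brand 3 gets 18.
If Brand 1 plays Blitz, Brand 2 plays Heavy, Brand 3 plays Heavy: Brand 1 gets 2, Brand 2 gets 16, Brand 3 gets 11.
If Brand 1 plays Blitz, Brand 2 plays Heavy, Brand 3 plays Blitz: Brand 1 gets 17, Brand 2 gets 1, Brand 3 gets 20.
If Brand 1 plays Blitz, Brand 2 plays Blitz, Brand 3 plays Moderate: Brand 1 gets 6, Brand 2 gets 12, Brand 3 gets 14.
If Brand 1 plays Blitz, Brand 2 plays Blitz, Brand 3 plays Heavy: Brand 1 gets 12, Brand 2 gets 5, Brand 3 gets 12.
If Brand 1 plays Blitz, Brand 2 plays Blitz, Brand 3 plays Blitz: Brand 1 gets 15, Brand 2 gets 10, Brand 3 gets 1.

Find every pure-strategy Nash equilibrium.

Brand 1 against (Heavy, Moderate): payoffs 3, 19 → best response Blitz.
Brand 1 against (Heavy, Heavy): payoffs 3, 2 → best response Heavy.
Brand 1 against (Heavy, Blitz): payoffs 15, 17 → best response Blitz.
Brand 1 against (Blitz, Moderate): payoffs 5, 6 → best response Blitz.
Brand 1 against (Blitz, Heavy): payoffs 6, 12 → best response Blitz.
Brand 1 against (Blitz, Blitz): payoffs 7, 15 → best response Blitz.
Brand 2 against (Heavy, Moderate): payoffs 17, 18 → best response Blitz.
Brand 2 against (Heavy, Heavy): payoffs 3, 5 → best response Blitz.
Brand 2 against (Heavy, Blitz): payoffs 5, 14 → best response Blitz.
Brand 2 against (Blitz, Moderate): payoffs 19, 12 → best response Heavy.
Brand 2 against (Blitz, Heavy): payoffs 16, 5 → best response Heavy.
Brand 2 against (Blitz, Blitz): payoffs 1, 10 → best response Blitz.
Brand 3 against (Heavy, Heavy): payoffs 10, 7, 6 → best response Moderate.
Brand 3 against (Heavy, Blitz): payoffs 2, 4, 17 → best response Blitz.
Brand 3 against (Blitz, Heavy): payoffs 18, 11, 20 → best response Blitz.
Brand 3 against (Blitz, Blitz): payoffs 14, 12, 1 → best response Moderate.
No profile is a mutual best response for all players.

This game has no pure Nash equilibrium.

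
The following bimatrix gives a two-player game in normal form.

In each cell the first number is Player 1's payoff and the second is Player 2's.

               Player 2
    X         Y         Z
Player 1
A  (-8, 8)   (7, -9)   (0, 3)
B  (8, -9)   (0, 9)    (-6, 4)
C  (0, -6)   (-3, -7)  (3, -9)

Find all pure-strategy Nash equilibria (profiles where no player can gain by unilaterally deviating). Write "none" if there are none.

Player 1 against X: payoffs -8, 8, 0 → best response B.
Player 1 against Y: payoffs 7, 0, -3 → best response A.
Player 1 against Z: payoffs 0, -6, 3 → best response C.
Player 2 against A: payoffs 8, -9, 3 → best response X.
Player 2 against B: payoffs -9, 9, 4 → best response Y.
Player 2 against C: payoffs -6, -7, -9 → best response X.
No profile is a mutual best response for all players.

This game has no pure Nash equilibrium.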